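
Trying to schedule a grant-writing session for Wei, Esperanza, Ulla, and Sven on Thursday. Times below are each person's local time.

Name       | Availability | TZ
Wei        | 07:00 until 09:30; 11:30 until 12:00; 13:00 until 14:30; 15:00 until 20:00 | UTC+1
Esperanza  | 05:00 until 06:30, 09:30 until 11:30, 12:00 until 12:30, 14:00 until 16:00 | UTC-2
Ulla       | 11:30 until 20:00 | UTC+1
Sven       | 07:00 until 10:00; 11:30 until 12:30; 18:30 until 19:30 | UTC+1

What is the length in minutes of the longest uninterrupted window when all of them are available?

Wei in UTC: 06:00-08:30, 10:30-11:00, 12:00-13:30, 14:00-19:00 (subtract 1h to convert from UTC+1).
Esperanza in UTC: 07:00-08:30, 11:30-13:30, 14:00-14:30, 16:00-18:00 (add 2h to convert from UTC-2).
Ulla in UTC: 10:30-19:00 (subtract 1h to convert from UTC+1).
Sven in UTC: 06:00-09:00, 10:30-11:30, 17:30-18:30 (subtract 1h to convert from UTC+1).
Wei ∩ Esperanza: 07:00-08:30, 12:00-13:30, 14:00-14:30, 16:00-18:00.
Wei ∩ Esperanza ∩ Ulla: 12:00-13:30, 14:00-14:30, 16:00-18:00.
Wei ∩ Esperanza ∩ Ulla ∩ Sven: 17:30-18:00.
Those are the intersection windows.
The longest is 17:30-18:00 at 30 minutes.

30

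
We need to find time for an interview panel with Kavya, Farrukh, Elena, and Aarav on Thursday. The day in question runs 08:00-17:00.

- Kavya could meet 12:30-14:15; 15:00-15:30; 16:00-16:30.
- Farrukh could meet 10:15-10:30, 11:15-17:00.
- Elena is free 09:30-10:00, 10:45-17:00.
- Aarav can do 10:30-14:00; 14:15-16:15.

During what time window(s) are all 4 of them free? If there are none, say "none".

Kavya ∩ Farrukh: 12:30-14:15, 15:00-15:30, 16:00-16:30.
Kavya ∩ Farrukh ∩ Elena: 12:30-14:15, 15:00-15:30, 16:00-16:30.
Kavya ∩ Farrukh ∩ Elena ∩ Aarav: 12:30-14:00, 15:00-15:30, 16:00-16:15.
Those are the intersection windows.

12:30-14:00, 15:00-15:30, 16:00-16:15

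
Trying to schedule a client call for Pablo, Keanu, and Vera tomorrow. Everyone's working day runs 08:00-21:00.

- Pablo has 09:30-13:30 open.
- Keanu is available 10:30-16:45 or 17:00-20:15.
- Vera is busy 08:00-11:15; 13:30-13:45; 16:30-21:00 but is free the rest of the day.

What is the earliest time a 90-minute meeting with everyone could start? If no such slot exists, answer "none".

Pablo free: 09:30-13:30.
Keanu free: 10:30-16:45, 17:00-20:15.
Vera free: 11:15-13:30, 13:45-16:30 (invert busy blocks within the working day).
Pablo ∩ Keanu: 10:30-13:30.
Pablo ∩ Keanu ∩ Vera: 11:15-13:30.
The first common window of at least 90 minutes is 11:15-13:30, so the earliest start is 11:15.

11:15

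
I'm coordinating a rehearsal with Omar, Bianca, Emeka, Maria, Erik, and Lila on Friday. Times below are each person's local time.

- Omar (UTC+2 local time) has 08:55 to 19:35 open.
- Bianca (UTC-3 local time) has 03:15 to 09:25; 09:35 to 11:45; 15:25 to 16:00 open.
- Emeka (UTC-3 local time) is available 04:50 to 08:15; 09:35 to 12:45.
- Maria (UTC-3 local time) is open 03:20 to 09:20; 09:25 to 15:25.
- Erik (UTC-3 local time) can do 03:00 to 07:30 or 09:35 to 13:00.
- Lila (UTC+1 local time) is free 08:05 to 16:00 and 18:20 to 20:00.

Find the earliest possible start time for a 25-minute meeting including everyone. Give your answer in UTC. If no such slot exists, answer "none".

07:50

Omar in UTC: 06:55-17:35 (subtract 2h to convert from UTC+2).
Bianca in UTC: 06:15-12:25, 12:35-14:45, 18:25-19:00 (add 3h to convert from UTC-3).
Emeka in UTC: 07:50-11:15, 12:35-15:45 (add 3h to convert from UTC-3).
Maria in UTC: 06:20-12:20, 12:25-18:25 (add 3h to convert from UTC-3).
Erik in UTC: 06:00-10:30, 12:35-16:00 (add 3h to convert from UTC-3).
Lila in UTC: 07:05-15:00, 17:20-19:00 (subtract 1h to convert from UTC+1).
Omar ∩ Bianca: 06:55-12:25, 12:35-14:45.
Omar ∩ Bianca ∩ Emeka: 07:50-11:15, 12:35-14:45.
Omar ∩ Bianca ∩ Emeka ∩ Maria: 07:50-11:15, 12:35-14:45.
Omar ∩ Bianca ∩ Emeka ∩ Maria ∩ Erik: 07:50-10:30, 12:35-14:45.
Omar ∩ Bianca ∩ Emeka ∩ Maria ∩ Erik ∩ Lila: 07:50-10:30, 12:35-14:45.
Those are the intersection windows.
The first common window of at least 25 minutes is 07:50-10:30, so the earliest start is 07:50.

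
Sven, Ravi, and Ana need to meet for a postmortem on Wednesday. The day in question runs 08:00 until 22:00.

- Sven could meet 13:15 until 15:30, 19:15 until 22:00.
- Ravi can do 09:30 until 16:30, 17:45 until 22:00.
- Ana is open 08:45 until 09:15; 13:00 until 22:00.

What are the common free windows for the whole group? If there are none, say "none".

Sven ∩ Ravi: 13:15-15:30, 19:15-22:00.
Sven ∩ Ravi ∩ Ana: 13:15-15:30, 19:15-22:00.

13:15-15:30, 19:15-22:00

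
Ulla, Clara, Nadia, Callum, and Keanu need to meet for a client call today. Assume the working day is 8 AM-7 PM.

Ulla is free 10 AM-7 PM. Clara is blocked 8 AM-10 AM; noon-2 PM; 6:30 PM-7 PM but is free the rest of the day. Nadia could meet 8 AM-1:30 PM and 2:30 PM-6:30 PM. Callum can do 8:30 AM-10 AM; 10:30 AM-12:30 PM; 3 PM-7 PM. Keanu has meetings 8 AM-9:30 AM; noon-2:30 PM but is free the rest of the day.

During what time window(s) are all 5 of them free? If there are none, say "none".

Ulla free: 10:00-19:00.
Clara free: 10:00-12:00, 14:00-18:30 (invert busy blocks within the working day).
Nadia free: 08:00-13:30, 14:30-18:30.
Callum free: 08:30-10:00, 10:30-12:30, 15:00-19:00.
Keanu free: 09:30-12:00, 14:30-19:00 (invert busy blocks within the working day).
Ulla ∩ Clara: 10:00-12:00, 14:00-18:30.
Ulla ∩ Clara ∩ Nadia: 10:00-12:00, 14:30-18:30.
Ulla ∩ Clara ∩ Nadia ∩ Callum: 10:30-12:00, 15:00-18:30.
Ulla ∩ Clara ∩ Nadia ∩ Callum ∩ Keanu: 10:30-12:00, 15:00-18:30.
Those are the intersection windows.

10:30-12:00, 15:00-18:30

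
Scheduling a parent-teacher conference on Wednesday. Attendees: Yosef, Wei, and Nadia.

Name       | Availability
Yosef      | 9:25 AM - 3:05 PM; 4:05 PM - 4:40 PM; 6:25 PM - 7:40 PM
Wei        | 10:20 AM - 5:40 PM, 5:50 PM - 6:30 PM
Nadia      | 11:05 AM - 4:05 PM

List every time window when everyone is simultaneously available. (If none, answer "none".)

11:05-15:05

Yosef ∩ Wei: 10:20-15:05, 16:05-16:40, 18:25-18:30.
Yosef ∩ Wei ∩ Nadia: 11:05-15:05.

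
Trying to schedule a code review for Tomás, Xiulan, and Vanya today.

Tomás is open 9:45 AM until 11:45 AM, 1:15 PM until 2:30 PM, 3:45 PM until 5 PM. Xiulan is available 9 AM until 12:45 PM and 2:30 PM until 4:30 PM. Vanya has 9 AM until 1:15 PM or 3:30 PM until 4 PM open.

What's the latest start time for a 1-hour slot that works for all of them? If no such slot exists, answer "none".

Tomás ∩ Xiulan: 09:45-11:45, 15:45-16:30.
Tomás ∩ Xiulan ∩ Vanya: 09:45-11:45, 15:45-16:00.
So the common availability across everyone is 09:45-11:45, 15:45-16:00.
The last common window of at least 60 minutes is 09:45-11:45; a 60-minute meeting can start as late as 10:45 and still end by 11:45.

10:45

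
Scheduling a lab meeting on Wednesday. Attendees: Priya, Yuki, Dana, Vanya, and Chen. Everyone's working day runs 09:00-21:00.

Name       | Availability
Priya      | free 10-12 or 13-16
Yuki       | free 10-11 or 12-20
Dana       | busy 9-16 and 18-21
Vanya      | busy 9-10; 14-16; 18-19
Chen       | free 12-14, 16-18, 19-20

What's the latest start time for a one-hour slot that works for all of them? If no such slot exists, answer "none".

Priya free: 10:00-12:00, 13:00-16:00.
Yuki free: 10:00-11:00, 12:00-20:00.
Dana free: 16:00-18:00 (invert busy blocks within the working day).
Vanya free: 10:00-14:00, 16:00-18:00, 19:00-21:00 (invert busy blocks within the working day).
Chen free: 12:00-14:00, 16:00-18:00, 19:00-20:00.
Priya ∩ Yuki: 10:00-11:00, 13:00-16:00.
Priya ∩ Yuki ∩ Dana: ∅.
Priya ∩ Yuki ∩ Dana ∩ Vanya: ∅.
Priya ∩ Yuki ∩ Dana ∩ Vanya ∩ Chen: ∅.
There is no time when everyone is free.
No common window is at least 60 minutes long.

none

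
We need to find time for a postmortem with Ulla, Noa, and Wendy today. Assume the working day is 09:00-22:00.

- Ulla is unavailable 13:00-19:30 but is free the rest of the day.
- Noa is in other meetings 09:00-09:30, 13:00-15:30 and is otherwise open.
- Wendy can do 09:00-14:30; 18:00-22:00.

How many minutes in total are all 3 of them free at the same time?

360

Ulla free: 09:00-13:00, 19:30-22:00 (invert busy blocks within the working day).
Noa free: 09:30-13:00, 15:30-22:00 (invert busy blocks within the working day).
Wendy free: 09:00-14:30, 18:00-22:00.
Ulla ∩ Noa: 09:30-13:00, 19:30-22:00.
Ulla ∩ Noa ∩ Wendy: 09:30-13:00, 19:30-22:00.
Those are the intersection windows.
Summing the common windows: 210 + 150 = 360 minutes.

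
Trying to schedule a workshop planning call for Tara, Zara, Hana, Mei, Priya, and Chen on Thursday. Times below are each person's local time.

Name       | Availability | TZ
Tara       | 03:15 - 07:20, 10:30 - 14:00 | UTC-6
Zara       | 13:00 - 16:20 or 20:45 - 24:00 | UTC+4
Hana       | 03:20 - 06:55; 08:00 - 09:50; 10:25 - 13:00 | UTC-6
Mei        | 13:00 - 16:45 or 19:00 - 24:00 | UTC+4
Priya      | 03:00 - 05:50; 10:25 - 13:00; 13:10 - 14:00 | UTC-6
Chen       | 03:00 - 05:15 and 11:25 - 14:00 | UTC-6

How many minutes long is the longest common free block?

115

Tara in UTC: 09:15-13:20, 16:30-20:00 (add 6h to convert from UTC-6).
Zara in UTC: 09:00-12:20, 16:45-20:00 (subtract 4h to convert from UTC+4).
Hana in UTC: 09:20-12:55, 14:00-15:50, 16:25-19:00 (add 6h to convert from UTC-6).
Mei in UTC: 09:00-12:45, 15:00-20:00 (subtract 4h to convert from UTC+4).
Priya in UTC: 09:00-11:50, 16:25-19:00, 19:10-20:00 (add 6h to convert from UTC-6).
Chen in UTC: 09:00-11:15, 17:25-20:00 (add 6h to convert from UTC-6).
Tara ∩ Zara: 09:15-12:20, 16:45-20:00.
Tara ∩ Zara ∩ Hana: 09:20-12:20, 16:45-19:00.
Tara ∩ Zara ∩ Hana ∩ Mei: 09:20-12:20, 16:45-19:00.
Tara ∩ Zara ∩ Hana ∩ Mei ∩ Priya: 09:20-11:50, 16:45-19:00.
Tara ∩ Zara ∩ Hana ∩ Mei ∩ Priya ∩ Chen: 09:20-11:15, 17:25-19:00.
The longest is 09:20-11:15 at 115 minutes.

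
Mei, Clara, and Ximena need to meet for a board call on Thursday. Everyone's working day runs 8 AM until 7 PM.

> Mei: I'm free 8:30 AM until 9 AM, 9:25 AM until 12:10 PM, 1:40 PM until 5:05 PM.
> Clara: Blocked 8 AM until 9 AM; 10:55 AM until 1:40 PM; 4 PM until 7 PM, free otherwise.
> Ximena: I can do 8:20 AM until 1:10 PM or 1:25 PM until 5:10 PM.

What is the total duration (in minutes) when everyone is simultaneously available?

Mei free: 08:30-09:00, 09:25-12:10, 13:40-17:05.
Clara free: 09:00-10:55, 13:40-16:00 (invert busy blocks within the working day).
Ximena free: 08:20-13:10, 13:25-17:10.
Mei ∩ Clara: 09:25-10:55, 13:40-16:00.
Mei ∩ Clara ∩ Ximena: 09:25-10:55, 13:40-16:00.
Summing the common windows: 90 + 140 = 230 minutes.

230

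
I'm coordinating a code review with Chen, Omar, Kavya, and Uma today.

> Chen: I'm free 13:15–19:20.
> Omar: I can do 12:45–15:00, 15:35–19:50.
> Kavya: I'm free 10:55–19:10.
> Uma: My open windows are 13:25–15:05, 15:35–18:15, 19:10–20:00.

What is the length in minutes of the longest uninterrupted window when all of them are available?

Chen ∩ Omar: 13:15-15:00, 15:35-19:20.
Chen ∩ Omar ∩ Kavya: 13:15-15:00, 15:35-19:10.
Chen ∩ Omar ∩ Kavya ∩ Uma: 13:25-15:00, 15:35-18:15.
Those are the intersection windows.
The longest is 15:35-18:15 at 160 minutes.

160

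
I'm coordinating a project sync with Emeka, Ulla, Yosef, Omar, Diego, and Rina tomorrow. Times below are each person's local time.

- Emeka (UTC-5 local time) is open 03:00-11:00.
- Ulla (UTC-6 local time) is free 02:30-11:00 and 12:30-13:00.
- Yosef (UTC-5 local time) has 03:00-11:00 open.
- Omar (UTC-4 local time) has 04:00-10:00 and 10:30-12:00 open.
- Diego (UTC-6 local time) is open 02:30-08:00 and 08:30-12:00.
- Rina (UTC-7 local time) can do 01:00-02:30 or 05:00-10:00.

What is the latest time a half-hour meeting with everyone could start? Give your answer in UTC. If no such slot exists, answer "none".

Emeka in UTC: 08:00-16:00 (add 5h to convert from UTC-5).
Ulla in UTC: 08:30-17:00, 18:30-19:00 (add 6h to convert from UTC-6).
Yosef in UTC: 08:00-16:00 (add 5h to convert from UTC-5).
Omar in UTC: 08:00-14:00, 14:30-16:00 (add 4h to convert from UTC-4).
Diego in UTC: 08:30-14:00, 14:30-18:00 (add 6h to convert from UTC-6).
Rina in UTC: 08:00-09:30, 12:00-17:00 (add 7h to convert from UTC-7).
Emeka ∩ Ulla: 08:30-16:00.
Emeka ∩ Ulla ∩ Yosef: 08:30-16:00.
Emeka ∩ Ulla ∩ Yosef ∩ Omar: 08:30-14:00, 14:30-16:00.
Emeka ∩ Ulla ∩ Yosef ∩ Omar ∩ Diego: 08:30-14:00, 14:30-16:00.
Emeka ∩ Ulla ∩ Yosef ∩ Omar ∩ Diego ∩ Rina: 08:30-09:30, 12:00-14:00, 14:30-16:00.
The last common window of at least 30 minutes is 14:30-16:00; a 30-minute meeting can start as late as 15:30 and still end by 16:00.

15:30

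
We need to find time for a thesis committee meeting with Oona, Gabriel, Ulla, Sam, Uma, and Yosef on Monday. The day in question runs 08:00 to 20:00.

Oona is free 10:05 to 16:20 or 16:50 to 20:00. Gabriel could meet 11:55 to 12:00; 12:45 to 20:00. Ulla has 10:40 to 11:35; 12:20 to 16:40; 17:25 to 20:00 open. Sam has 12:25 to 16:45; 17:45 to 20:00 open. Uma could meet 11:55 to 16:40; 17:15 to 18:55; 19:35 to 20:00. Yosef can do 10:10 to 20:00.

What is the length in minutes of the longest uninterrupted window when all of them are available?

215

Oona ∩ Gabriel: 11:55-12:00, 12:45-16:20, 16:50-20:00.
Oona ∩ Gabriel ∩ Ulla: 12:45-16:20, 17:25-20:00.
Oona ∩ Gabriel ∩ Ulla ∩ Sam: 12:45-16:20, 17:45-20:00.
Oona ∩ Gabriel ∩ Ulla ∩ Sam ∩ Uma: 12:45-16:20, 17:45-18:55, 19:35-20:00.
Oona ∩ Gabriel ∩ Ulla ∩ Sam ∩ Uma ∩ Yosef: 12:45-16:20, 17:45-18:55, 19:35-20:00.
Those are the intersection windows.
The longest is 12:45-16:20 at 215 minutes.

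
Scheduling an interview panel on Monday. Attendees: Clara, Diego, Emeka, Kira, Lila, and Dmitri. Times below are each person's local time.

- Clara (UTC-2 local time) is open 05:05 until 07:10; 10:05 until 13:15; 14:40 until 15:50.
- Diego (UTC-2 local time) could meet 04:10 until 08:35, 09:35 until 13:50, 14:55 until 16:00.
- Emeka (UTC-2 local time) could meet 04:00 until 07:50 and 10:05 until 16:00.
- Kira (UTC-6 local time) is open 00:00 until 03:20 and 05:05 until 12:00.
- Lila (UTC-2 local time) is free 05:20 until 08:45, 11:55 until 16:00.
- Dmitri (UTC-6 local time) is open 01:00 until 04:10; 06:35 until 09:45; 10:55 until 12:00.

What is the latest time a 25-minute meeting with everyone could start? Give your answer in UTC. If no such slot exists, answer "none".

Clara in UTC: 07:05-09:10, 12:05-15:15, 16:40-17:50 (add 2h to convert from UTC-2).
Diego in UTC: 06:10-10:35, 11:35-15:50, 16:55-18:00 (add 2h to convert from UTC-2).
Emeka in UTC: 06:00-09:50, 12:05-18:00 (add 2h to convert from UTC-2).
Kira in UTC: 06:00-09:20, 11:05-18:00 (add 6h to convert from UTC-6).
Lila in UTC: 07:20-10:45, 13:55-18:00 (add 2h to convert from UTC-2).
Dmitri in UTC: 07:00-10:10, 12:35-15:45, 16:55-18:00 (add 6h to convert from UTC-6).
Clara ∩ Diego: 07:05-09:10, 12:05-15:15, 16:55-17:50.
Clara ∩ Diego ∩ Emeka: 07:05-09:10, 12:05-15:15, 16:55-17:50.
Clara ∩ Diego ∩ Emeka ∩ Kira: 07:05-09:10, 12:05-15:15, 16:55-17:50.
Clara ∩ Diego ∩ Emeka ∩ Kira ∩ Lila: 07:20-09:10, 13:55-15:15, 16:55-17:50.
Clara ∩ Diego ∩ Emeka ∩ Kira ∩ Lila ∩ Dmitri: 07:20-09:10, 13:55-15:15, 16:55-17:50.
Those are the intersection windows.
The last common window of at least 25 minutes is 16:55-17:50; a 25-minute meeting can start as late as 17:25 and still end by 17:50.

17:25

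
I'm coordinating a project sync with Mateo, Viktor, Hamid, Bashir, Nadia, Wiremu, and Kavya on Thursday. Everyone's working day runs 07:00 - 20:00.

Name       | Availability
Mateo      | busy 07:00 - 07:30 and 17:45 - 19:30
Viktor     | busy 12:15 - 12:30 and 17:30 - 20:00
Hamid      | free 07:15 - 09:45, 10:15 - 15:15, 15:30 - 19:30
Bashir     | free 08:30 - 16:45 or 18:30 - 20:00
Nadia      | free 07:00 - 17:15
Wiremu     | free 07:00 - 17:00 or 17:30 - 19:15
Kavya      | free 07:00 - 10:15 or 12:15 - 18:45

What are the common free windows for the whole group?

08:30-09:45, 12:30-15:15, 15:30-16:45

Mateo free: 07:30-17:45, 19:30-20:00 (invert busy blocks within the working day).
Viktor free: 07:00-12:15, 12:30-17:30 (invert busy blocks within the working day).
Hamid free: 07:15-09:45, 10:15-15:15, 15:30-19:30.
Bashir free: 08:30-16:45, 18:30-20:00.
Nadia free: 07:00-17:15.
Wiremu free: 07:00-17:00, 17:30-19:15.
Kavya free: 07:00-10:15, 12:15-18:45.
Mateo ∩ Viktor: 07:30-12:15, 12:30-17:30.
Mateo ∩ Viktor ∩ Hamid: 07:30-09:45, 10:15-12:15, 12:30-15:15, 15:30-17:30.
Mateo ∩ Viktor ∩ Hamid ∩ Bashir: 08:30-09:45, 10:15-12:15, 12:30-15:15, 15:30-16:45.
Mateo ∩ Viktor ∩ Hamid ∩ Bashir ∩ Nadia: 08:30-09:45, 10:15-12:15, 12:30-15:15, 15:30-16:45.
Mateo ∩ Viktor ∩ Hamid ∩ Bashir ∩ Nadia ∩ Wiremu: 08:30-09:45, 10:15-12:15, 12:30-15:15, 15:30-16:45.
Mateo ∩ Viktor ∩ Hamid ∩ Bashir ∩ Nadia ∩ Wiremu ∩ Kavya: 08:30-09:45, 12:30-15:15, 15:30-16:45.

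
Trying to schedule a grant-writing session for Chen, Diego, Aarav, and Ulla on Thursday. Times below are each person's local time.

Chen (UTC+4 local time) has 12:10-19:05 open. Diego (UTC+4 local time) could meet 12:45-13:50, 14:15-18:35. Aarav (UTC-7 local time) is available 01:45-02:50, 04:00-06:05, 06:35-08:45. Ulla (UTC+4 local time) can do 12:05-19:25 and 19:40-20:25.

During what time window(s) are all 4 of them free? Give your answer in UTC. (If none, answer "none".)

08:45-09:50, 11:00-13:05, 13:35-14:35

Chen in UTC: 08:10-15:05 (subtract 4h to convert from UTC+4).
Diego in UTC: 08:45-09:50, 10:15-14:35 (subtract 4h to convert from UTC+4).
Aarav in UTC: 08:45-09:50, 11:00-13:05, 13:35-15:45 (add 7h to convert from UTC-7).
Ulla in UTC: 08:05-15:25, 15:40-16:25 (subtract 4h to convert from UTC+4).
Chen ∩ Diego: 08:45-09:50, 10:15-14:35.
Chen ∩ Diego ∩ Aarav: 08:45-09:50, 11:00-13:05, 13:35-14:35.
Chen ∩ Diego ∩ Aarav ∩ Ulla: 08:45-09:50, 11:00-13:05, 13:35-14:35.
So the common availability across everyone is 08:45-09:50, 11:00-13:05, 13:35-14:35.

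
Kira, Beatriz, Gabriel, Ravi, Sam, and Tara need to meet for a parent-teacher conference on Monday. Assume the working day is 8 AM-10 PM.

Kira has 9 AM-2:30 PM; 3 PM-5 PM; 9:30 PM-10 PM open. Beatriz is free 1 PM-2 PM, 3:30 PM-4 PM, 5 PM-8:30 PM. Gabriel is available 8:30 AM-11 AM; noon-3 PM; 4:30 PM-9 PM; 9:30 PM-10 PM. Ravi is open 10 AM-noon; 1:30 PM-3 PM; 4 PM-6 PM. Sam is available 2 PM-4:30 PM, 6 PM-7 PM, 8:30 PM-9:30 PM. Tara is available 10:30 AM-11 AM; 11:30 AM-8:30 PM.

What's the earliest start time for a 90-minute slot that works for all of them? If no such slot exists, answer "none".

none

Kira ∩ Beatriz: 13:00-14:00, 15:30-16:00.
Kira ∩ Beatriz ∩ Gabriel: 13:00-14:00.
Kira ∩ Beatriz ∩ Gabriel ∩ Ravi: 13:30-14:00.
Kira ∩ Beatriz ∩ Gabriel ∩ Ravi ∩ Sam: ∅.
Kira ∩ Beatriz ∩ Gabriel ∩ Ravi ∩ Sam ∩ Tara: ∅.
There is no time when everyone is free.
No common window is at least 90 minutes long.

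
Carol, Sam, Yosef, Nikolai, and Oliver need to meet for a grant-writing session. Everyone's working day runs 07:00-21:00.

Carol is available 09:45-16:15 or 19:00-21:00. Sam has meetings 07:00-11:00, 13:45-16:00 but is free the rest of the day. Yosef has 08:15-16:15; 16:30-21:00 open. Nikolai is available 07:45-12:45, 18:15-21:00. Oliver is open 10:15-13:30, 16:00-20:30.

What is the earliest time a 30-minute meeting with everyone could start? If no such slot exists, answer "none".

11:00

Carol free: 09:45-16:15, 19:00-21:00.
Sam free: 11:00-13:45, 16:00-21:00 (invert busy blocks within the working day).
Yosef free: 08:15-16:15, 16:30-21:00.
Nikolai free: 07:45-12:45, 18:15-21:00.
Oliver free: 10:15-13:30, 16:00-20:30.
Carol ∩ Sam: 11:00-13:45, 16:00-16:15, 19:00-21:00.
Carol ∩ Sam ∩ Yosef: 11:00-13:45, 16:00-16:15, 19:00-21:00.
Carol ∩ Sam ∩ Yosef ∩ Nikolai: 11:00-12:45, 19:00-21:00.
Carol ∩ Sam ∩ Yosef ∩ Nikolai ∩ Oliver: 11:00-12:45, 19:00-20:30.
The first common window of at least 30 minutes is 11:00-12:45, so the earliest start is 11:00.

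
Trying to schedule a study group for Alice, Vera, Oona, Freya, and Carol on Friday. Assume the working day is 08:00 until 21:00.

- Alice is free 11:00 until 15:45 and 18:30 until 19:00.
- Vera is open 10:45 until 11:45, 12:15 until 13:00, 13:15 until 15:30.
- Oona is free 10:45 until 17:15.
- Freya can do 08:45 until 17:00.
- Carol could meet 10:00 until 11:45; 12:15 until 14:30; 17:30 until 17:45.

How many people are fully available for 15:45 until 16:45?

Oona and Freya can make the full 15:45-16:45 slot — that's 2.

2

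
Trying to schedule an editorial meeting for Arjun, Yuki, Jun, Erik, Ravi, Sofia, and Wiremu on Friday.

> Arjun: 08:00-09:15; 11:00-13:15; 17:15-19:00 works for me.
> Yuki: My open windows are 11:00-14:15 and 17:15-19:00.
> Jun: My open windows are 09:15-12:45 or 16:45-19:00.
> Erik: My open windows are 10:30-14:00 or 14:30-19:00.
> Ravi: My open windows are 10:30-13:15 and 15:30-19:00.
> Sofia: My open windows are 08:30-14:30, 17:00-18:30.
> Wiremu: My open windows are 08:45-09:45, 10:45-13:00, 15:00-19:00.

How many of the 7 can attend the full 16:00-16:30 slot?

Erik, Ravi, and Wiremu can make the full 16:00-16:30 slot — that's 3.

3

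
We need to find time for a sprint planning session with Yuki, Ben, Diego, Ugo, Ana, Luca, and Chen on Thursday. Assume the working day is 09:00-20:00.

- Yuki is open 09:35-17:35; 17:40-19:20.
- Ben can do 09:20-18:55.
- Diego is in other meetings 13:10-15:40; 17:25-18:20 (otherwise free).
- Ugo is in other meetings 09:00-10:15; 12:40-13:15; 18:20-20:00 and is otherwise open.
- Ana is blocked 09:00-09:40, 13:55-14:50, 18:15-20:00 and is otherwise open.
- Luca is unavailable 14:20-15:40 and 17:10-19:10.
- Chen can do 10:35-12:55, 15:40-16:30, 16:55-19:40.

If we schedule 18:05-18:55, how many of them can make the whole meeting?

Yuki free: 09:35-17:35, 17:40-19:20.
Ben free: 09:20-18:55.
Diego free: 09:00-13:10, 15:40-17:25, 18:20-20:00 (invert busy blocks within the working day).
Ugo free: 10:15-12:40, 13:15-18:20 (invert busy blocks within the working day).
Ana free: 09:40-13:55, 14:50-18:15 (invert busy blocks within the working day).
Luca free: 09:00-14:20, 15:40-17:10, 19:10-20:00 (invert busy blocks within the working day).
Chen free: 10:35-12:55, 15:40-16:30, 16:55-19:40.
Yuki, Ben, and Chen can make the full 18:05-18:55 slot — that's 3.

3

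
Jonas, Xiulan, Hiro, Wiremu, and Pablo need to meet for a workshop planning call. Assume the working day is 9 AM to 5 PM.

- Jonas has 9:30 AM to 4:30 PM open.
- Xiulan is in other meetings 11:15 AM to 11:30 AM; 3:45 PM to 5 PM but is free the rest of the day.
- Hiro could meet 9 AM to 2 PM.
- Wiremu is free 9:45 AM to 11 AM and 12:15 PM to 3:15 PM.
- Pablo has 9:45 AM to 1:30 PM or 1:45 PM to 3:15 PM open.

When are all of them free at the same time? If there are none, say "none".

Jonas free: 09:30-16:30.
Xiulan free: 09:00-11:15, 11:30-15:45 (invert busy blocks within the working day).
Hiro free: 09:00-14:00.
Wiremu free: 09:45-11:00, 12:15-15:15.
Pablo free: 09:45-13:30, 13:45-15:15.
Jonas ∩ Xiulan: 09:30-11:15, 11:30-15:45.
Jonas ∩ Xiulan ∩ Hiro: 09:30-11:15, 11:30-14:00.
Jonas ∩ Xiulan ∩ Hiro ∩ Wiremu: 09:45-11:00, 12:15-14:00.
Jonas ∩ Xiulan ∩ Hiro ∩ Wiremu ∩ Pablo: 09:45-11:00, 12:15-13:30, 13:45-14:00.
So the common availability across everyone is 09:45-11:00, 12:15-13:30, 13:45-14:00.

09:45-11:00, 12:15-13:30, 13:45-14:00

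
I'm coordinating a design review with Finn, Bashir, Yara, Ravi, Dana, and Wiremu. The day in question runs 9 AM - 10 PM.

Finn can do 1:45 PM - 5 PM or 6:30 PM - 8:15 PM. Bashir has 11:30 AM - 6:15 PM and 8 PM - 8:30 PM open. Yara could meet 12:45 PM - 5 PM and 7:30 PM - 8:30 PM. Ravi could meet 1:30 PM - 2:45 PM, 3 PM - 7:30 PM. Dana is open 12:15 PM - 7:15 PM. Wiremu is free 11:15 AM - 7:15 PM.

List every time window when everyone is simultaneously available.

Finn ∩ Bashir: 13:45-17:00, 20:00-20:15.
Finn ∩ Bashir ∩ Yara: 13:45-17:00, 20:00-20:15.
Finn ∩ Bashir ∩ Yara ∩ Ravi: 13:45-14:45, 15:00-17:00.
Finn ∩ Bashir ∩ Yara ∩ Ravi ∩ Dana: 13:45-14:45, 15:00-17:00.
Finn ∩ Bashir ∩ Yara ∩ Ravi ∩ Dana ∩ Wiremu: 13:45-14:45, 15:00-17:00.

13:45-14:45, 15:00-17:00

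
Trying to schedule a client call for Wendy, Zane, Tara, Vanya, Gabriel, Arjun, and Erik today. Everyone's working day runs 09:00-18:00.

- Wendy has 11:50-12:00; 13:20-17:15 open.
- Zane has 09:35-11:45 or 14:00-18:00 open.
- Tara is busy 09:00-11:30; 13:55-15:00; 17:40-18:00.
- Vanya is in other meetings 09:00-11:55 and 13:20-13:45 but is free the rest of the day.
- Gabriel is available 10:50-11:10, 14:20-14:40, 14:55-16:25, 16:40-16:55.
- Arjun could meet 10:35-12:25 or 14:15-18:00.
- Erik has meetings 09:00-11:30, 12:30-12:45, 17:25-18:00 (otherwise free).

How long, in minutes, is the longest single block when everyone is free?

Wendy free: 11:50-12:00, 13:20-17:15.
Zane free: 09:35-11:45, 14:00-18:00.
Tara free: 11:30-13:55, 15:00-17:40 (invert busy blocks within the working day).
Vanya free: 11:55-13:20, 13:45-18:00 (invert busy blocks within the working day).
Gabriel free: 10:50-11:10, 14:20-14:40, 14:55-16:25, 16:40-16:55.
Arjun free: 10:35-12:25, 14:15-18:00.
Erik free: 11:30-12:30, 12:45-17:25 (invert busy blocks within the working day).
Wendy ∩ Zane: 14:00-17:15.
Wendy ∩ Zane ∩ Tara: 15:00-17:15.
Wendy ∩ Zane ∩ Tara ∩ Vanya: 15:00-17:15.
Wendy ∩ Zane ∩ Tara ∩ Vanya ∩ Gabriel: 15:00-16:25, 16:40-16:55.
Wendy ∩ Zane ∩ Tara ∩ Vanya ∩ Gabriel ∩ Arjun: 15:00-16:25, 16:40-16:55.
Wendy ∩ Zane ∩ Tara ∩ Vanya ∩ Gabriel ∩ Arjun ∩ Erik: 15:00-16:25, 16:40-16:55.
The longest is 15:00-16:25 at 85 minutes.

85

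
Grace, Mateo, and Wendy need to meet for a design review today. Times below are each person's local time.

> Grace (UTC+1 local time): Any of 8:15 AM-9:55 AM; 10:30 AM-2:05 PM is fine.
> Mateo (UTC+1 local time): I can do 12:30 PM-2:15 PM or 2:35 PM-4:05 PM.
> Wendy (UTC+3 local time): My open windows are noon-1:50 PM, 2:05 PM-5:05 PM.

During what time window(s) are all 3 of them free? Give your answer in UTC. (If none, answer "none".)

11:30-13:05

Grace in UTC: 07:15-08:55, 09:30-13:05 (subtract 1h to convert from UTC+1).
Mateo in UTC: 11:30-13:15, 13:35-15:05 (subtract 1h to convert from UTC+1).
Wendy in UTC: 09:00-10:50, 11:05-14:05 (subtract 3h to convert from UTC+3).
Grace ∩ Mateo: 11:30-13:05.
Grace ∩ Mateo ∩ Wendy: 11:30-13:05.
So the common availability across everyone is 11:30-13:05.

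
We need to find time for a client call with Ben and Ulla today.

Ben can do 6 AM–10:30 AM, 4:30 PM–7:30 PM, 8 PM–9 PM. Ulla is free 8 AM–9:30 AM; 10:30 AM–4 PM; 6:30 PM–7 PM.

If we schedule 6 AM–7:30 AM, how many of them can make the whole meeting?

1

Ben can make the full 06:00-07:30 slot — that's 1.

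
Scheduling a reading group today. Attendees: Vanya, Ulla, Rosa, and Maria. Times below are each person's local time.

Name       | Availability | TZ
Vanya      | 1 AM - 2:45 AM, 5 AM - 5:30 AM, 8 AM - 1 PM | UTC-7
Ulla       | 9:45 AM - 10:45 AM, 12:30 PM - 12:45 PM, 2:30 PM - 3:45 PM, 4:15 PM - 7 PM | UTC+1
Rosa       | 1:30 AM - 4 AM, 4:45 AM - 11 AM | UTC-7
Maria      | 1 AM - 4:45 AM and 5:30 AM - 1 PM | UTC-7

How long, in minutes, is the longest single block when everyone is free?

Vanya in UTC: 08:00-09:45, 12:00-12:30, 15:00-20:00 (add 7h to convert from UTC-7).
Ulla in UTC: 08:45-09:45, 11:30-11:45, 13:30-14:45, 15:15-18:00 (subtract 1h to convert from UTC+1).
Rosa in UTC: 08:30-11:00, 11:45-18:00 (add 7h to convert from UTC-7).
Maria in UTC: 08:00-11:45, 12:30-20:00 (add 7h to convert from UTC-7).
Vanya ∩ Ulla: 08:45-09:45, 15:15-18:00.
Vanya ∩ Ulla ∩ Rosa: 08:45-09:45, 15:15-18:00.
Vanya ∩ Ulla ∩ Rosa ∩ Maria: 08:45-09:45, 15:15-18:00.
So the common availability across everyone is 08:45-09:45, 15:15-18:00.
The longest is 15:15-18:00 at 165 minutes.

165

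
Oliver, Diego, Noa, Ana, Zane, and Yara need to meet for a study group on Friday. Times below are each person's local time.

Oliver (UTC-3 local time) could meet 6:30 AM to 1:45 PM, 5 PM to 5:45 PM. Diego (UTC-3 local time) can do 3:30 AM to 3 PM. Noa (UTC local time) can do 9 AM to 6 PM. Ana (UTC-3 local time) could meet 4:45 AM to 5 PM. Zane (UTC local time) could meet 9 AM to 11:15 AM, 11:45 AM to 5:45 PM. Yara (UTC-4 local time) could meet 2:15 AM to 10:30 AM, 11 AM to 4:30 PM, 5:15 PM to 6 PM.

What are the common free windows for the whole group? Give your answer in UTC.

09:30-11:15, 11:45-14:30, 15:00-16:45

Oliver in UTC: 09:30-16:45, 20:00-20:45 (add 3h to convert from UTC-3).
Diego in UTC: 06:30-18:00 (add 3h to convert from UTC-3).
Noa in UTC: 09:00-18:00.
Ana in UTC: 07:45-20:00 (add 3h to convert from UTC-3).
Zane in UTC: 09:00-11:15, 11:45-17:45.
Yara in UTC: 06:15-14:30, 15:00-20:30, 21:15-22:00 (add 4h to convert from UTC-4).
Oliver ∩ Diego: 09:30-16:45.
Oliver ∩ Diego ∩ Noa: 09:30-16:45.
Oliver ∩ Diego ∩ Noa ∩ Ana: 09:30-16:45.
Oliver ∩ Diego ∩ Noa ∩ Ana ∩ Zane: 09:30-11:15, 11:45-16:45.
Oliver ∩ Diego ∩ Noa ∩ Ana ∩ Zane ∩ Yara: 09:30-11:15, 11:45-14:30, 15:00-16:45.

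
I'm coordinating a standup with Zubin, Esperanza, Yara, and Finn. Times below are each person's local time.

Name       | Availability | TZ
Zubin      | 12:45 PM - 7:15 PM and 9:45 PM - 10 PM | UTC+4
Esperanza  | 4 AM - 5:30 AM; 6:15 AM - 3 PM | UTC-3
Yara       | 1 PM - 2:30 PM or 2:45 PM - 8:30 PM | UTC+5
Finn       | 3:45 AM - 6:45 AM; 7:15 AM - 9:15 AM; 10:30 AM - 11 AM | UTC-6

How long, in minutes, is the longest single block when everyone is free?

Zubin in UTC: 08:45-15:15, 17:45-18:00 (subtract 4h to convert from UTC+4).
Esperanza in UTC: 07:00-08:30, 09:15-18:00 (add 3h to convert from UTC-3).
Yara in UTC: 08:00-09:30, 09:45-15:30 (subtract 5h to convert from UTC+5).
Finn in UTC: 09:45-12:45, 13:15-15:15, 16:30-17:00 (add 6h to convert from UTC-6).
Zubin ∩ Esperanza: 09:15-15:15, 17:45-18:00.
Zubin ∩ Esperanza ∩ Yara: 09:15-09:30, 09:45-15:15.
Zubin ∩ Esperanza ∩ Yara ∩ Finn: 09:45-12:45, 13:15-15:15.
So the common availability across everyone is 09:45-12:45, 13:15-15:15.
The longest is 09:45-12:45 at 180 minutes.

180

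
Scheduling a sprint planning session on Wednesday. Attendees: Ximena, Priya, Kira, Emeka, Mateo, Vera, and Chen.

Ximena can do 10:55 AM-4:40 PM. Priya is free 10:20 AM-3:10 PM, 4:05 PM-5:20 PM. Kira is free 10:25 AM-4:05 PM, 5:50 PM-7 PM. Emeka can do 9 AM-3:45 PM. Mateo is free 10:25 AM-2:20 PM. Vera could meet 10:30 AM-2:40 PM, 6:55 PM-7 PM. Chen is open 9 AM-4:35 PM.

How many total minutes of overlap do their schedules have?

205

Ximena ∩ Priya: 10:55-15:10, 16:05-16:40.
Ximena ∩ Priya ∩ Kira: 10:55-15:10.
Ximena ∩ Priya ∩ Kira ∩ Emeka: 10:55-15:10.
Ximena ∩ Priya ∩ Kira ∩ Emeka ∩ Mateo: 10:55-14:20.
Ximena ∩ Priya ∩ Kira ∩ Emeka ∩ Mateo ∩ Vera: 10:55-14:20.
Ximena ∩ Priya ∩ Kira ∩ Emeka ∩ Mateo ∩ Vera ∩ Chen: 10:55-14:20.
That's a single block of 205 minutes.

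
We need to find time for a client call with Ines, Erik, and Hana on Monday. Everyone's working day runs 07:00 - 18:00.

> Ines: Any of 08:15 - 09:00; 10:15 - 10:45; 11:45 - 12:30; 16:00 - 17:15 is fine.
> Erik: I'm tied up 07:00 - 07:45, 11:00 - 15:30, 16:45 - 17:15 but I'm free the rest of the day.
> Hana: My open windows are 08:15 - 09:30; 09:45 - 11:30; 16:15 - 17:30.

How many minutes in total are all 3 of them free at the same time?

Ines free: 08:15-09:00, 10:15-10:45, 11:45-12:30, 16:00-17:15.
Erik free: 07:45-11:00, 15:30-16:45, 17:15-18:00 (invert busy blocks within the working day).
Hana free: 08:15-09:30, 09:45-11:30, 16:15-17:30.
Ines ∩ Erik: 08:15-09:00, 10:15-10:45, 16:00-16:45.
Ines ∩ Erik ∩ Hana: 08:15-09:00, 10:15-10:45, 16:15-16:45.
Summing the common windows: 45 + 30 + 30 = 105 minutes.

105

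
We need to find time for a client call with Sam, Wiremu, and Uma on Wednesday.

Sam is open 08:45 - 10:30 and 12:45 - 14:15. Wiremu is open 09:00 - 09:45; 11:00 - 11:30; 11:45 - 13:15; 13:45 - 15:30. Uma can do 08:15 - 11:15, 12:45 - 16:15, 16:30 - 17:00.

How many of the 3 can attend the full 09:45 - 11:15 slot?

Uma can make the full 09:45-11:15 slot — that's 1.

1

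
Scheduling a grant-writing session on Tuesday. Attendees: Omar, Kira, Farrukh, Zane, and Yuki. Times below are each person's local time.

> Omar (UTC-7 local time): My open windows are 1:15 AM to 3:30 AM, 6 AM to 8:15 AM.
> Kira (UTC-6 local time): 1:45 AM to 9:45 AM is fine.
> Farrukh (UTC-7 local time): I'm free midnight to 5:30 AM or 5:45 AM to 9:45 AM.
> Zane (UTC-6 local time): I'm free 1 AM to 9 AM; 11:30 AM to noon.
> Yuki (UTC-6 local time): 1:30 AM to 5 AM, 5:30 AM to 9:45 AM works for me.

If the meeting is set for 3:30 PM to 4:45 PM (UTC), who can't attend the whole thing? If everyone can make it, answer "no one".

Kira, Omar, Yuki, Zane

Omar in UTC: 08:15-10:30, 13:00-15:15 (add 7h to convert from UTC-7).
Kira in UTC: 07:45-15:45 (add 6h to convert from UTC-6).
Farrukh in UTC: 07:00-12:30, 12:45-16:45 (add 7h to convert from UTC-7).
Zane in UTC: 07:00-15:00, 17:30-18:00 (add 6h to convert from UTC-6).
Yuki in UTC: 07:30-11:00, 11:30-15:45 (add 6h to convert from UTC-6).
Omar: not fully free for 15:30-16:45. Kira: not fully free for 15:30-16:45. Farrukh: free for 15:30-16:45. Zane: not fully free for 15:30-16:45. Yuki: not fully free for 15:30-16:45.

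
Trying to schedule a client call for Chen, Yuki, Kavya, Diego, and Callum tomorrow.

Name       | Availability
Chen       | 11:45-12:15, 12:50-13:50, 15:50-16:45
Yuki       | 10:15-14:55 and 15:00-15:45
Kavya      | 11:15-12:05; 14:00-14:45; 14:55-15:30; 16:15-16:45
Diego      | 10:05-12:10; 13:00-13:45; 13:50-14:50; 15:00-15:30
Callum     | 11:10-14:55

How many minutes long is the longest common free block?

20

Chen ∩ Yuki: 11:45-12:15, 12:50-13:50.
Chen ∩ Yuki ∩ Kavya: 11:45-12:05.
Chen ∩ Yuki ∩ Kavya ∩ Diego: 11:45-12:05.
Chen ∩ Yuki ∩ Kavya ∩ Diego ∩ Callum: 11:45-12:05.
So the common availability across everyone is 11:45-12:05.
The longest is 11:45-12:05 at 20 minutes.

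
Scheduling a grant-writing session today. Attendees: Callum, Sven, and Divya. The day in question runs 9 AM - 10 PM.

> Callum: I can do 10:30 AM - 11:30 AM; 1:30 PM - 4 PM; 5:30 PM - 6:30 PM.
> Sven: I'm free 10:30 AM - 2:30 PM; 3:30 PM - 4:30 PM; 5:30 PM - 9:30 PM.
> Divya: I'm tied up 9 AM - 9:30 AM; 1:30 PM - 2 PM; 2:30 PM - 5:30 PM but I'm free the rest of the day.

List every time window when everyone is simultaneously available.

Callum free: 10:30-11:30, 13:30-16:00, 17:30-18:30.
Sven free: 10:30-14:30, 15:30-16:30, 17:30-21:30.
Divya free: 09:30-13:30, 14:00-14:30, 17:30-22:00 (invert busy blocks within the working day).
Callum ∩ Sven: 10:30-11:30, 13:30-14:30, 15:30-16:00, 17:30-18:30.
Callum ∩ Sven ∩ Divya: 10:30-11:30, 14:00-14:30, 17:30-18:30.

10:30-11:30, 14:00-14:30, 17:30-18:30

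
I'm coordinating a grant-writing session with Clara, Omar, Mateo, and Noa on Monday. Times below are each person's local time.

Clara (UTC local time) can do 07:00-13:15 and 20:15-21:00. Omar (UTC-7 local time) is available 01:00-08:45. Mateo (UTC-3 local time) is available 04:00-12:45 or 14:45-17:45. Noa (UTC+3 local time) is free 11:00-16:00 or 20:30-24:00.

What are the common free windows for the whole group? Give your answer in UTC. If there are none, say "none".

08:00-13:00

Clara in UTC: 07:00-13:15, 20:15-21:00.
Omar in UTC: 08:00-15:45 (add 7h to convert from UTC-7).
Mateo in UTC: 07:00-15:45, 17:45-20:45 (add 3h to convert from UTC-3).
Noa in UTC: 08:00-13:00, 17:30-21:00 (subtract 3h to convert from UTC+3).
Clara ∩ Omar: 08:00-13:15.
Clara ∩ Omar ∩ Mateo: 08:00-13:15.
Clara ∩ Omar ∩ Mateo ∩ Noa: 08:00-13:00.
Those are the intersection windows.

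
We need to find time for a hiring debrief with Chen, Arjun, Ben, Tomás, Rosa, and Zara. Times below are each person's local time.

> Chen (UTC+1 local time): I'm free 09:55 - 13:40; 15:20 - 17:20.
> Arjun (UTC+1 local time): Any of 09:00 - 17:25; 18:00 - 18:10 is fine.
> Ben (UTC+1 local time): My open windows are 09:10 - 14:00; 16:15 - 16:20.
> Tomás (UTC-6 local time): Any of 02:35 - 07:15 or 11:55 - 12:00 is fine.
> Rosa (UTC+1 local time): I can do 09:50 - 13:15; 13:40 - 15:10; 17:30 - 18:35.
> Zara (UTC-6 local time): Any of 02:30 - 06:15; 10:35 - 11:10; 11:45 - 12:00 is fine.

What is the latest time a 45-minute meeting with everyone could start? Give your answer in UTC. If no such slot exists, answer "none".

11:30

Chen in UTC: 08:55-12:40, 14:20-16:20 (subtract 1h to convert from UTC+1).
Arjun in UTC: 08:00-16:25, 17:00-17:10 (subtract 1h to convert from UTC+1).
Ben in UTC: 08:10-13:00, 15:15-15:20 (subtract 1h to convert from UTC+1).
Tomás in UTC: 08:35-13:15, 17:55-18:00 (add 6h to convert from UTC-6).
Rosa in UTC: 08:50-12:15, 12:40-14:10, 16:30-17:35 (subtract 1h to convert from UTC+1).
Zara in UTC: 08:30-12:15, 16:35-17:10, 17:45-18:00 (add 6h to convert from UTC-6).
Chen ∩ Arjun: 08:55-12:40, 14:20-16:20.
Chen ∩ Arjun ∩ Ben: 08:55-12:40, 15:15-15:20.
Chen ∩ Arjun ∩ Ben ∩ Tomás: 08:55-12:40.
Chen ∩ Arjun ∩ Ben ∩ Tomás ∩ Rosa: 08:55-12:15.
Chen ∩ Arjun ∩ Ben ∩ Tomás ∩ Rosa ∩ Zara: 08:55-12:15.
Those are the intersection windows.
The last common window of at least 45 minutes is 08:55-12:15; a 45-minute meeting can start as late as 11:30 and still end by 12:15.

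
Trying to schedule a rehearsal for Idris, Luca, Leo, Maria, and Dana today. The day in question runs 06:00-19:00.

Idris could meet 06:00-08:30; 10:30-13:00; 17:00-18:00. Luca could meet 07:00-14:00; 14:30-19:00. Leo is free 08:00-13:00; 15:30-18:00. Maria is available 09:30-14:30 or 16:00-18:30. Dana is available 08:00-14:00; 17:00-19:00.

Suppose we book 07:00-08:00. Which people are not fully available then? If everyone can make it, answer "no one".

Dana, Leo, Maria

Idris: free for 07:00-08:00. Luca: free for 07:00-08:00. Leo: not fully free for 07:00-08:00. Maria: not fully free for 07:00-08:00. Dana: not fully free for 07:00-08:00.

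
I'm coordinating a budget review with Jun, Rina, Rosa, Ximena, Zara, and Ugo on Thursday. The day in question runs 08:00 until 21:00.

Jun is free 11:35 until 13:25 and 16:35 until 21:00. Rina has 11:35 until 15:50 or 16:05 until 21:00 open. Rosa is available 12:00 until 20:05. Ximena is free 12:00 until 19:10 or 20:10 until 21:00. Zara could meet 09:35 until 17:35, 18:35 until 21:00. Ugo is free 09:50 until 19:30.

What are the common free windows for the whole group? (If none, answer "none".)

12:00-13:25, 16:35-17:35, 18:35-19:10

Jun ∩ Rina: 11:35-13:25, 16:35-21:00.
Jun ∩ Rina ∩ Rosa: 12:00-13:25, 16:35-20:05.
Jun ∩ Rina ∩ Rosa ∩ Ximena: 12:00-13:25, 16:35-19:10.
Jun ∩ Rina ∩ Rosa ∩ Ximena ∩ Zara: 12:00-13:25, 16:35-17:35, 18:35-19:10.
Jun ∩ Rina ∩ Rosa ∩ Ximena ∩ Zara ∩ Ugo: 12:00-13:25, 16:35-17:35, 18:35-19:10.
So the common availability across everyone is 12:00-13:25, 16:35-17:35, 18:35-19:10.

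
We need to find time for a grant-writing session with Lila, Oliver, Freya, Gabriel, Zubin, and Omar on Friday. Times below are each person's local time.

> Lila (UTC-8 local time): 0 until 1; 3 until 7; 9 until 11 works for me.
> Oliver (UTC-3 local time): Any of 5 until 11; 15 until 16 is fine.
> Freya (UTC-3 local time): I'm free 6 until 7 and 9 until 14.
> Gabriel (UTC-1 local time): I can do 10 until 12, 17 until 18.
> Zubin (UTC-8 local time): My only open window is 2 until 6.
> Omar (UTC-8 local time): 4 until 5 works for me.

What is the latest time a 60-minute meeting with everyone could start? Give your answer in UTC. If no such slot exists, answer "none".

Lila in UTC: 08:00-09:00, 11:00-15:00, 17:00-19:00 (add 8h to convert from UTC-8).
Oliver in UTC: 08:00-14:00, 18:00-19:00 (add 3h to convert from UTC-3).
Freya in UTC: 09:00-10:00, 12:00-17:00 (add 3h to convert from UTC-3).
Gabriel in UTC: 11:00-13:00, 18:00-19:00 (add 1h to convert from UTC-1).
Zubin in UTC: 10:00-14:00 (add 8h to convert from UTC-8).
Omar in UTC: 12:00-13:00 (add 8h to convert from UTC-8).
Lila ∩ Oliver: 08:00-09:00, 11:00-14:00, 18:00-19:00.
Lila ∩ Oliver ∩ Freya: 12:00-14:00.
Lila ∩ Oliver ∩ Freya ∩ Gabriel: 12:00-13:00.
Lila ∩ Oliver ∩ Freya ∩ Gabriel ∩ Zubin: 12:00-13:00.
Lila ∩ Oliver ∩ Freya ∩ Gabriel ∩ Zubin ∩ Omar: 12:00-13:00.
The last common window of at least 60 minutes is 12:00-13:00; a 60-minute meeting can start as late as 12:00 and still end by 13:00.

12:00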